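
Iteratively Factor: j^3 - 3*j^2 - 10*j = (j)*(j^2 - 3*j - 10) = j*(j - 5)*(j + 2)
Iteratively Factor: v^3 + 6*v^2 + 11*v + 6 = (v + 1)*(v^2 + 5*v + 6) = (v + 1)*(v + 3)*(v + 2)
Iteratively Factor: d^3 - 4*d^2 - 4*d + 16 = (d + 2)*(d^2 - 6*d + 8) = (d - 2)*(d + 2)*(d - 4)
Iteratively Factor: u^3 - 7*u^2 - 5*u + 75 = (u + 3)*(u^2 - 10*u + 25) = (u - 5)*(u + 3)*(u - 5)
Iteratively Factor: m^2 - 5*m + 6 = (m - 2)*(m - 3)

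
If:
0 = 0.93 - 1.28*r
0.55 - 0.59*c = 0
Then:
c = 0.93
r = 0.73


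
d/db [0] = 0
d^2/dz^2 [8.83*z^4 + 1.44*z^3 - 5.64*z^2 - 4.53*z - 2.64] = 105.96*z^2 + 8.64*z - 11.28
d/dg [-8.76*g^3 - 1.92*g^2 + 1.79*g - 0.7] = -26.28*g^2 - 3.84*g + 1.79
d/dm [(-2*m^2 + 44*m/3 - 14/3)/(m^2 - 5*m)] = 14*(-m^2 + 2*m - 5)/(3*m^2*(m^2 - 10*m + 25))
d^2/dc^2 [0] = 0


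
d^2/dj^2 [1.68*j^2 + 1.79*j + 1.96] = 3.36000000000000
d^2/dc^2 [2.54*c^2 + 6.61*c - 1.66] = 5.08000000000000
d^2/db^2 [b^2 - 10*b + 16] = 2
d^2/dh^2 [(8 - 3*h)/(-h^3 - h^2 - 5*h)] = 2*(9*h^5 - 39*h^4 - 76*h^3 - 144*h^2 - 120*h - 200)/(h^3*(h^6 + 3*h^5 + 18*h^4 + 31*h^3 + 90*h^2 + 75*h + 125))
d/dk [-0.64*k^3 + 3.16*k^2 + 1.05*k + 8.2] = -1.92*k^2 + 6.32*k + 1.05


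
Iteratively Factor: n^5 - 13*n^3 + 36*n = (n)*(n^4 - 13*n^2 + 36) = n*(n - 3)*(n^3 + 3*n^2 - 4*n - 12) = n*(n - 3)*(n + 3)*(n^2 - 4) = n*(n - 3)*(n - 2)*(n + 3)*(n + 2)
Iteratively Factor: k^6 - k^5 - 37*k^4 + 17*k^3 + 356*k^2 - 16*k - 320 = (k - 1)*(k^5 - 37*k^3 - 20*k^2 + 336*k + 320) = (k - 1)*(k + 4)*(k^4 - 4*k^3 - 21*k^2 + 64*k + 80) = (k - 5)*(k - 1)*(k + 4)*(k^3 + k^2 - 16*k - 16) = (k - 5)*(k - 4)*(k - 1)*(k + 4)*(k^2 + 5*k + 4) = (k - 5)*(k - 4)*(k - 1)*(k + 4)^2*(k + 1)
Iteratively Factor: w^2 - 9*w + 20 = (w - 5)*(w - 4)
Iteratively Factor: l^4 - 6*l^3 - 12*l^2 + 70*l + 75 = (l - 5)*(l^3 - l^2 - 17*l - 15) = (l - 5)*(l + 1)*(l^2 - 2*l - 15) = (l - 5)^2*(l + 1)*(l + 3)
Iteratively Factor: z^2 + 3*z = (z)*(z + 3)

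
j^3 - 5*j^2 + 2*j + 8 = (j - 4)*(j - 2)*(j + 1)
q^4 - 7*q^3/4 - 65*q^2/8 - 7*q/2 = q*(q - 4)*(q + 1/2)*(q + 7/4)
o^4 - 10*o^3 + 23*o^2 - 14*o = o*(o - 7)*(o - 2)*(o - 1)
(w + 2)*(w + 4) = w^2 + 6*w + 8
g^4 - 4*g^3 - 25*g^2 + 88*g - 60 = (g - 6)*(g - 2)*(g - 1)*(g + 5)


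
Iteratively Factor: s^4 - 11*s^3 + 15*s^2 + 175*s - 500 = (s - 5)*(s^3 - 6*s^2 - 15*s + 100) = (s - 5)^2*(s^2 - s - 20) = (s - 5)^2*(s + 4)*(s - 5)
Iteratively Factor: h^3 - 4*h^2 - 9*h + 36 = (h - 4)*(h^2 - 9) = (h - 4)*(h - 3)*(h + 3)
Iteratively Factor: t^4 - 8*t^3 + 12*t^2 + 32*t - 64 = (t + 2)*(t^3 - 10*t^2 + 32*t - 32) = (t - 4)*(t + 2)*(t^2 - 6*t + 8) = (t - 4)^2*(t + 2)*(t - 2)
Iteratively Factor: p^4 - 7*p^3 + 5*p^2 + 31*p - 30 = (p - 5)*(p^3 - 2*p^2 - 5*p + 6) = (p - 5)*(p + 2)*(p^2 - 4*p + 3) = (p - 5)*(p - 3)*(p + 2)*(p - 1)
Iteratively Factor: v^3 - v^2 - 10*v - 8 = (v - 4)*(v^2 + 3*v + 2) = (v - 4)*(v + 2)*(v + 1)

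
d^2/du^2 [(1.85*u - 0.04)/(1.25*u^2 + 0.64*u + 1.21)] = ((1.85*u - 0.04)*(2.5*u + 0.64)*(5.0*u + 1.28) - (13.875*u + 2.268)*(1.25*u^2 + 0.64*u + 1.21))/(1.25*u^2 + 0.64*u + 1.21)^3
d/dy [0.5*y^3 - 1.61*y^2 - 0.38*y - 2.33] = 1.5*y^2 - 3.22*y - 0.38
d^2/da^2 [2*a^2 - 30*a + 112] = 4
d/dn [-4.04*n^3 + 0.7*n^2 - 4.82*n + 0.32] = -12.12*n^2 + 1.4*n - 4.82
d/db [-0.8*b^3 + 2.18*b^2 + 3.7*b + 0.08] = -2.4*b^2 + 4.36*b + 3.7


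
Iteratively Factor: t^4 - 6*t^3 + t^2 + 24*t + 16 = (t + 1)*(t^3 - 7*t^2 + 8*t + 16) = (t - 4)*(t + 1)*(t^2 - 3*t - 4) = (t - 4)^2*(t + 1)*(t + 1)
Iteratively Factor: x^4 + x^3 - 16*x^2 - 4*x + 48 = (x + 4)*(x^3 - 3*x^2 - 4*x + 12) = (x - 3)*(x + 4)*(x^2 - 4) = (x - 3)*(x + 2)*(x + 4)*(x - 2)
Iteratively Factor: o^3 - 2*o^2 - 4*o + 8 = (o - 2)*(o^2 - 4) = (o - 2)*(o + 2)*(o - 2)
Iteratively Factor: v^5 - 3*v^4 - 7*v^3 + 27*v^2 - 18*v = (v - 3)*(v^4 - 7*v^2 + 6*v) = (v - 3)*(v + 3)*(v^3 - 3*v^2 + 2*v) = v*(v - 3)*(v + 3)*(v^2 - 3*v + 2) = v*(v - 3)*(v - 1)*(v + 3)*(v - 2)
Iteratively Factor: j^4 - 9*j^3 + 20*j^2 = (j - 5)*(j^3 - 4*j^2) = (j - 5)*(j - 4)*(j^2) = j*(j - 5)*(j - 4)*(j)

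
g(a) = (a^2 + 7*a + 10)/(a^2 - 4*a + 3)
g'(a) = (4 - 2*a)*(a^2 + 7*a + 10)/(a^2 - 4*a + 3)^2 + (2*a + 7)/(a^2 - 4*a + 3) = (-11*a^2 - 14*a + 61)/(a^4 - 8*a^3 + 22*a^2 - 24*a + 9)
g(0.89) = 73.34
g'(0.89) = 739.31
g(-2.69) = -0.08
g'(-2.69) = 0.04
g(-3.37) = -0.08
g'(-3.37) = -0.02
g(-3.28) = -0.08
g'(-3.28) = -0.02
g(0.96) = 216.20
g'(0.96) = 5620.19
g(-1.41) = 0.20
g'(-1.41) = 0.52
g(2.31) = -34.86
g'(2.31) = -36.76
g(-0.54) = 1.19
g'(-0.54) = 2.20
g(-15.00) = 0.45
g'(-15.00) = -0.03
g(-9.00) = 0.23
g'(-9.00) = -0.05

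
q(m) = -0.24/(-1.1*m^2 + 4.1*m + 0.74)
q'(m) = -0.24*(2.2*m - 4.1)/(-1.1*m^2 + 4.1*m + 0.74)^2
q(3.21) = -0.09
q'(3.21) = -0.11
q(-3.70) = 0.01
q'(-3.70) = 0.00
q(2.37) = -0.06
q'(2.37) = -0.01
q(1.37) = -0.06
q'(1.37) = 0.01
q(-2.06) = 0.02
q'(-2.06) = 0.01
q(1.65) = -0.05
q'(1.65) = 0.01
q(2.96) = -0.07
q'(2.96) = -0.06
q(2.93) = -0.07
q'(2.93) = -0.05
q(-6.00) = 0.00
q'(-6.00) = 0.00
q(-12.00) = 0.00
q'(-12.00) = 0.00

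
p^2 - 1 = (p - 1)*(p + 1)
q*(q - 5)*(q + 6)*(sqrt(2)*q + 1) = sqrt(2)*q^4 + q^3 + sqrt(2)*q^3 - 30*sqrt(2)*q^2 + q^2 - 30*q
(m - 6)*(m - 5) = m^2 - 11*m + 30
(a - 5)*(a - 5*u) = a^2 - 5*a*u - 5*a + 25*u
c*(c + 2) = c^2 + 2*c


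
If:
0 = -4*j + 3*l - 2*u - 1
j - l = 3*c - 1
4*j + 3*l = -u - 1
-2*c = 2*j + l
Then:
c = 1/4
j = -1/4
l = 0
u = 0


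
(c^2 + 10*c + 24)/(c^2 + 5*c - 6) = (c + 4)/(c - 1)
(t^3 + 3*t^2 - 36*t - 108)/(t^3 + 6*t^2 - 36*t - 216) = (t + 3)/(t + 6)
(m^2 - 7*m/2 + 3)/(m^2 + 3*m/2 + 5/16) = 8*(2*m^2 - 7*m + 6)/(16*m^2 + 24*m + 5)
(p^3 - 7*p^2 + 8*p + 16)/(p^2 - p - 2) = (p^2 - 8*p + 16)/(p - 2)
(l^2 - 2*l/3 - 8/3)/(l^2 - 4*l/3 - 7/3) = (-3*l^2 + 2*l + 8)/(-3*l^2 + 4*l + 7)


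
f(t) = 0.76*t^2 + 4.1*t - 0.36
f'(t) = 1.52*t + 4.1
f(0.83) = 3.57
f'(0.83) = 5.36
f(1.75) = 9.14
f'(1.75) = 6.76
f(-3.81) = -4.95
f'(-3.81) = -1.69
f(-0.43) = -1.98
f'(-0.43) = 3.45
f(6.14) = 53.47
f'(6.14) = 13.43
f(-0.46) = -2.09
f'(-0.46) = 3.40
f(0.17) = 0.36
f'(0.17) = 4.36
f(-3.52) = -5.38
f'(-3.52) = -1.25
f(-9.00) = 24.30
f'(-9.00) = -9.58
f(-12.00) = 59.88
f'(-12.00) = -14.14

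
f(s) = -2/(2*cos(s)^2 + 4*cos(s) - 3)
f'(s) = -2*(4*sin(s)*cos(s) + 4*sin(s))/(2*cos(s)^2 + 4*cos(s) - 3)^2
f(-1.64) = 0.61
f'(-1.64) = 0.70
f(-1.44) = 0.82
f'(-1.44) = 1.50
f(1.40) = 0.88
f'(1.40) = -1.80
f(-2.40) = 0.41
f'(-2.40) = 0.06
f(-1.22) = 1.44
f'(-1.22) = 5.23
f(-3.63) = 0.40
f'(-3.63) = -0.02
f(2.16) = 0.43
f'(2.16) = -0.14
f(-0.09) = -0.67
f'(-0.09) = 0.16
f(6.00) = -0.75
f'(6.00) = 0.61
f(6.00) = -0.75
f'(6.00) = 0.61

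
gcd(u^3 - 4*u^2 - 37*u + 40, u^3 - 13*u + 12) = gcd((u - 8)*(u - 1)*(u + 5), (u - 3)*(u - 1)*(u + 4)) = u - 1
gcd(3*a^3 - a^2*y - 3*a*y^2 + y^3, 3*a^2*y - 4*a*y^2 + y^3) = 3*a^2 - 4*a*y + y^2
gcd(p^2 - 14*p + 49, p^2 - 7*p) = p - 7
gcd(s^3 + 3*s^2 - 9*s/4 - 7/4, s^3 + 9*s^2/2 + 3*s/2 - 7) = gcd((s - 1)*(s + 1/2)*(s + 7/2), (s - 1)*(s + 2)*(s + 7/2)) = s^2 + 5*s/2 - 7/2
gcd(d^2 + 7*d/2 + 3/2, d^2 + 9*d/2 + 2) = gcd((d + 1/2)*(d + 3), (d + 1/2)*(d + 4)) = d + 1/2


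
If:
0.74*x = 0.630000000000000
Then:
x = 0.85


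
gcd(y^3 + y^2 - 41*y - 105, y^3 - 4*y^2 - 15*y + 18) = y + 3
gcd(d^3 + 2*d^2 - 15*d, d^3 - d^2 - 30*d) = d^2 + 5*d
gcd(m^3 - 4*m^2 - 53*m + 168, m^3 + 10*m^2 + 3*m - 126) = m^2 + 4*m - 21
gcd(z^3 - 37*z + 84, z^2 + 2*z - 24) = z - 4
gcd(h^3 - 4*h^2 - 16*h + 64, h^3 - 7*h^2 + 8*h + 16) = h^2 - 8*h + 16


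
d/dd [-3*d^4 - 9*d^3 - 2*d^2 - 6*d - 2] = -12*d^3 - 27*d^2 - 4*d - 6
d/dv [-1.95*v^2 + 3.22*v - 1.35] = 3.22 - 3.9*v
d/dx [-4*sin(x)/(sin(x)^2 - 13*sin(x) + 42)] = 4*(sin(x)^2 - 42)*cos(x)/((sin(x) - 7)^2*(sin(x) - 6)^2)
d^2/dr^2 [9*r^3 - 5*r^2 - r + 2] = 54*r - 10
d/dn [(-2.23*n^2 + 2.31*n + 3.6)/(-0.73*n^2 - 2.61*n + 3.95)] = (7.5066*n^2 - 12.361*n + 18.5205)/(0.5329*n^4 + 3.8106*n^3 + 1.0451*n^2 - 20.619*n + 15.6025)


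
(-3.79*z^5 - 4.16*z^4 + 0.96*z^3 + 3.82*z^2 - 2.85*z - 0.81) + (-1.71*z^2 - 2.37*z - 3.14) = -3.79*z^5 - 4.16*z^4 + 0.96*z^3 + 2.11*z^2 - 5.22*z - 3.95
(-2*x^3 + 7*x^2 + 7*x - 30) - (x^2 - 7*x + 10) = -2*x^3 + 6*x^2 + 14*x - 40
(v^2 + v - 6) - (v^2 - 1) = v - 5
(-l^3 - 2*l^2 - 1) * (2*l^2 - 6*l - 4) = -2*l^5 + 2*l^4 + 16*l^3 + 6*l^2 + 6*l + 4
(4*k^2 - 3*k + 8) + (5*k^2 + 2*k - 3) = 9*k^2 - k + 5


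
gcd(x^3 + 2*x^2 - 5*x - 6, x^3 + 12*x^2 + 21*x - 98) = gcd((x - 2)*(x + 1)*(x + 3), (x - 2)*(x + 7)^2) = x - 2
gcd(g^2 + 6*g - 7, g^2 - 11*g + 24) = 1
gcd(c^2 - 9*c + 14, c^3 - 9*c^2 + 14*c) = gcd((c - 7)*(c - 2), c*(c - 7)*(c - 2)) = c^2 - 9*c + 14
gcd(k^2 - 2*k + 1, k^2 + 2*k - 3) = k - 1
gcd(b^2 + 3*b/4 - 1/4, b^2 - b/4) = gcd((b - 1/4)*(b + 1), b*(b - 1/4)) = b - 1/4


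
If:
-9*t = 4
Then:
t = -4/9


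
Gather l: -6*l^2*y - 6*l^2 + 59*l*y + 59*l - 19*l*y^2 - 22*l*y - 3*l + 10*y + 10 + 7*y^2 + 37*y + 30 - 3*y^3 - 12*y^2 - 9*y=l^2*(-6*y - 6) + l*(-19*y^2 + 37*y + 56) - 3*y^3 - 5*y^2 + 38*y + 40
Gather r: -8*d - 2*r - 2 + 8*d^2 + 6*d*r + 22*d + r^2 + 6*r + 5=8*d^2 + 14*d + r^2 + r*(6*d + 4) + 3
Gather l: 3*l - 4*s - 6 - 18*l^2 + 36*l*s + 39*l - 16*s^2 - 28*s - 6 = -18*l^2 + l*(36*s + 42) - 16*s^2 - 32*s - 12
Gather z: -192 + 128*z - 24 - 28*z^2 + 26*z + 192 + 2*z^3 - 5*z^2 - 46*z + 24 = 2*z^3 - 33*z^2 + 108*z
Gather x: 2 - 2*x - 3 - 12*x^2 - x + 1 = -12*x^2 - 3*x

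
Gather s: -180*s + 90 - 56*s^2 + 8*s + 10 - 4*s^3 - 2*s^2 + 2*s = -4*s^3 - 58*s^2 - 170*s + 100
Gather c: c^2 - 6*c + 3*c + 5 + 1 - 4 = c^2 - 3*c + 2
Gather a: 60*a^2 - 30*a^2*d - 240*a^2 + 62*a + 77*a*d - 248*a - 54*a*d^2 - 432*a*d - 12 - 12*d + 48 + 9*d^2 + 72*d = a^2*(-30*d - 180) + a*(-54*d^2 - 355*d - 186) + 9*d^2 + 60*d + 36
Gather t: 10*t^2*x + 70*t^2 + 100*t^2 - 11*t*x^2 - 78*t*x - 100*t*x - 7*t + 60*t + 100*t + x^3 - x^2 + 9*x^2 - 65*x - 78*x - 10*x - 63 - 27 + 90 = t^2*(10*x + 170) + t*(-11*x^2 - 178*x + 153) + x^3 + 8*x^2 - 153*x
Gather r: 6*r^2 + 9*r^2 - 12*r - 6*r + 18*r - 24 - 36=15*r^2 - 60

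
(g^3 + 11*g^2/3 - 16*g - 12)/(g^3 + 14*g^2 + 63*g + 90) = (g^2 - 7*g/3 - 2)/(g^2 + 8*g + 15)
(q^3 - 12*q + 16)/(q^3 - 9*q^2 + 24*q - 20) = (q + 4)/(q - 5)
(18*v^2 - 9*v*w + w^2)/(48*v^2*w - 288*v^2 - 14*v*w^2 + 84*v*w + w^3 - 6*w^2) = (3*v - w)/(8*v*w - 48*v - w^2 + 6*w)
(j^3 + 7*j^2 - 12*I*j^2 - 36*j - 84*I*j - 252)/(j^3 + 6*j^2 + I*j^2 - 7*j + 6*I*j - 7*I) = (j^2 - 12*I*j - 36)/(j^2 + j*(-1 + I) - I)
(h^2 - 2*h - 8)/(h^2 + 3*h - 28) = (h + 2)/(h + 7)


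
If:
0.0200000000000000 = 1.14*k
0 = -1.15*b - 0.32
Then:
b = -0.28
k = 0.02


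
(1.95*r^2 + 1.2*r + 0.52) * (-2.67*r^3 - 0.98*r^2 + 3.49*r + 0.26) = -5.2065*r^5 - 5.115*r^4 + 4.2411*r^3 + 4.1854*r^2 + 2.1268*r + 0.1352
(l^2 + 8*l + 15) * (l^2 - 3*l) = l^4 + 5*l^3 - 9*l^2 - 45*l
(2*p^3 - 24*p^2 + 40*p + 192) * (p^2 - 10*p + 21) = 2*p^5 - 44*p^4 + 322*p^3 - 712*p^2 - 1080*p + 4032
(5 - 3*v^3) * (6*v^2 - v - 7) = -18*v^5 + 3*v^4 + 21*v^3 + 30*v^2 - 5*v - 35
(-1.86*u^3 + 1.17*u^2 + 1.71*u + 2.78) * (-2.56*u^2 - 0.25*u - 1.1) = 4.7616*u^5 - 2.5302*u^4 - 2.6241*u^3 - 8.8313*u^2 - 2.576*u - 3.058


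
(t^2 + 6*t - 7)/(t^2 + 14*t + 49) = (t - 1)/(t + 7)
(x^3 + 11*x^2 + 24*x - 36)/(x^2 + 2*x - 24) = (x^2 + 5*x - 6)/(x - 4)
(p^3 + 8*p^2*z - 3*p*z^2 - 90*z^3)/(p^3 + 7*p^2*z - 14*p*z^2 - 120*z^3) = (-p + 3*z)/(-p + 4*z)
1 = 1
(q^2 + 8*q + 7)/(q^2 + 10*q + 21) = (q + 1)/(q + 3)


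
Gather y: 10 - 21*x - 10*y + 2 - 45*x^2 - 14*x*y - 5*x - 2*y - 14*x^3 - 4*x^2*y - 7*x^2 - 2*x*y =-14*x^3 - 52*x^2 - 26*x + y*(-4*x^2 - 16*x - 12) + 12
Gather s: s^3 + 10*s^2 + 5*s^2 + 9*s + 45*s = s^3 + 15*s^2 + 54*s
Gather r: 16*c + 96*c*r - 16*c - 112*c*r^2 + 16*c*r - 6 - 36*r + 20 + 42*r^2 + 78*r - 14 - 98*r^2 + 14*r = r^2*(-112*c - 56) + r*(112*c + 56)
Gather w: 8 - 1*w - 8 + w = 0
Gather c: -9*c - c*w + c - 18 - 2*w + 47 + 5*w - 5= c*(-w - 8) + 3*w + 24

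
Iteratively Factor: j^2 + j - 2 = (j + 2)*(j - 1)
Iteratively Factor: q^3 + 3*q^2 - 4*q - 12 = (q - 2)*(q^2 + 5*q + 6) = (q - 2)*(q + 2)*(q + 3)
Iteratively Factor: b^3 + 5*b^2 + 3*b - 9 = (b + 3)*(b^2 + 2*b - 3) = (b + 3)^2*(b - 1)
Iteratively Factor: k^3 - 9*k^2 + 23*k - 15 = (k - 3)*(k^2 - 6*k + 5) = (k - 5)*(k - 3)*(k - 1)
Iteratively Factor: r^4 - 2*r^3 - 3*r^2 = (r + 1)*(r^3 - 3*r^2) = (r - 3)*(r + 1)*(r^2) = r*(r - 3)*(r + 1)*(r)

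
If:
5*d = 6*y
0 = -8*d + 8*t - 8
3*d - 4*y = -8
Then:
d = 24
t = 25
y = 20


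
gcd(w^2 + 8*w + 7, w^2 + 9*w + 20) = 1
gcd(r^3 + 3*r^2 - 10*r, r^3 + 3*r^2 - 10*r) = r^3 + 3*r^2 - 10*r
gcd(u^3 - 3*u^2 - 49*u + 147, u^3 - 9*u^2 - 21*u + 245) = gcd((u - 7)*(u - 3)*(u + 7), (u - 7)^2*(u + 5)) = u - 7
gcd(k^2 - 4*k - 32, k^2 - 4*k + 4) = 1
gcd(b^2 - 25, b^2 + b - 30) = b - 5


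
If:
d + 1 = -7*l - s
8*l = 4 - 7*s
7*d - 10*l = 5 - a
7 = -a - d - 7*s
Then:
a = -2459/130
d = 317/130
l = -89/130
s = 88/65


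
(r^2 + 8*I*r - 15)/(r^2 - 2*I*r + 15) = (r + 5*I)/(r - 5*I)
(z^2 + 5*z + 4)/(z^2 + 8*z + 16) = (z + 1)/(z + 4)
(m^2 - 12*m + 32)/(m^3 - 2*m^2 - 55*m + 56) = (m - 4)/(m^2 + 6*m - 7)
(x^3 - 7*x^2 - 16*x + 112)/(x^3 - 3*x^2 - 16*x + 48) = (x - 7)/(x - 3)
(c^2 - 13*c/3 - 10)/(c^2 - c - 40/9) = 3*(c - 6)/(3*c - 8)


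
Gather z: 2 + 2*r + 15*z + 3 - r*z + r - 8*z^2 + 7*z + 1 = 3*r - 8*z^2 + z*(22 - r) + 6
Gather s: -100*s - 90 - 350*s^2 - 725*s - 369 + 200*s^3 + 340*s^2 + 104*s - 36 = 200*s^3 - 10*s^2 - 721*s - 495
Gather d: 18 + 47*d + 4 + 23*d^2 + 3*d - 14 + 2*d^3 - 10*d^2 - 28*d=2*d^3 + 13*d^2 + 22*d + 8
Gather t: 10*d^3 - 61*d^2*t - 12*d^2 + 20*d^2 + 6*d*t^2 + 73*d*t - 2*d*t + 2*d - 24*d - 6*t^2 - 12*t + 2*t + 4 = 10*d^3 + 8*d^2 - 22*d + t^2*(6*d - 6) + t*(-61*d^2 + 71*d - 10) + 4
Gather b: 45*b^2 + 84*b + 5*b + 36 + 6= 45*b^2 + 89*b + 42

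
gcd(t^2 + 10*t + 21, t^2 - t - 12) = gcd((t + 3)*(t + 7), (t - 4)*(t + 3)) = t + 3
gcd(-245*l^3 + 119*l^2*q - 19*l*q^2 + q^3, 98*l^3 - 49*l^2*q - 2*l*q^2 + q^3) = -7*l + q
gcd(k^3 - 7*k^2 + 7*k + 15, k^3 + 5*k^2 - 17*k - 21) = k^2 - 2*k - 3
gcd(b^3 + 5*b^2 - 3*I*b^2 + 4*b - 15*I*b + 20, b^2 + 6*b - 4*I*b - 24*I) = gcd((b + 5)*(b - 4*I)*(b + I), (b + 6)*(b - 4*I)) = b - 4*I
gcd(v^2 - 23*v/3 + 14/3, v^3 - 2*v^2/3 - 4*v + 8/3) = v - 2/3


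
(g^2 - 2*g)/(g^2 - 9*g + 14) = g/(g - 7)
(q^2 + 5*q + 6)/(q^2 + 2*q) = (q + 3)/q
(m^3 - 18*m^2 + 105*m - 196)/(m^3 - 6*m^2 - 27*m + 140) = (m - 7)/(m + 5)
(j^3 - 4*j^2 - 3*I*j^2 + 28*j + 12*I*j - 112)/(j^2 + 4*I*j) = j - 4 - 7*I + 28*I/j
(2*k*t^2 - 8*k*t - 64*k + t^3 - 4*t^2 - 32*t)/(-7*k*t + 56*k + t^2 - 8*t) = (2*k*t + 8*k + t^2 + 4*t)/(-7*k + t)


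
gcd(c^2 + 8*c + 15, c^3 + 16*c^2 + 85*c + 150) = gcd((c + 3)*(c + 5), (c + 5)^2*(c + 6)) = c + 5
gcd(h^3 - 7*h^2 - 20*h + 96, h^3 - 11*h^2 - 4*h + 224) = h^2 - 4*h - 32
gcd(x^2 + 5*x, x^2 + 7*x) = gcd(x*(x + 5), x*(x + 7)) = x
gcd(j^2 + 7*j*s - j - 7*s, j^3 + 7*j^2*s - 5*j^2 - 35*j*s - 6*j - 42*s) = j + 7*s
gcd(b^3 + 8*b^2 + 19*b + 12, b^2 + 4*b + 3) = b^2 + 4*b + 3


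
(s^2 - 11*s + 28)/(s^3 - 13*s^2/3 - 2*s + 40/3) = 3*(s - 7)/(3*s^2 - s - 10)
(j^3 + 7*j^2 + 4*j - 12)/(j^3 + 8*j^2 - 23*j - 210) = (j^2 + j - 2)/(j^2 + 2*j - 35)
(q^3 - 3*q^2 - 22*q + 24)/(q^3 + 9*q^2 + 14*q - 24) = (q - 6)/(q + 6)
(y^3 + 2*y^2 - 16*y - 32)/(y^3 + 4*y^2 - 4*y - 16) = (y - 4)/(y - 2)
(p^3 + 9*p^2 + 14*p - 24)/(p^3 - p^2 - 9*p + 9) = (p^2 + 10*p + 24)/(p^2 - 9)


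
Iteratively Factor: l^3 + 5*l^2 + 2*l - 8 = (l + 4)*(l^2 + l - 2) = (l - 1)*(l + 4)*(l + 2)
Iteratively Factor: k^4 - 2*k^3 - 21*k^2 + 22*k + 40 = (k + 1)*(k^3 - 3*k^2 - 18*k + 40) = (k - 2)*(k + 1)*(k^2 - k - 20) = (k - 2)*(k + 1)*(k + 4)*(k - 5)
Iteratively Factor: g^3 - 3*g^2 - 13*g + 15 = (g + 3)*(g^2 - 6*g + 5) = (g - 1)*(g + 3)*(g - 5)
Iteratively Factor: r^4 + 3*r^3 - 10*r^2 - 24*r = (r + 4)*(r^3 - r^2 - 6*r) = (r + 2)*(r + 4)*(r^2 - 3*r) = r*(r + 2)*(r + 4)*(r - 3)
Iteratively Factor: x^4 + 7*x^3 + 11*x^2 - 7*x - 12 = (x + 4)*(x^3 + 3*x^2 - x - 3) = (x - 1)*(x + 4)*(x^2 + 4*x + 3) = (x - 1)*(x + 1)*(x + 4)*(x + 3)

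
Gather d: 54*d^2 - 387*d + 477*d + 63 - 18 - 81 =54*d^2 + 90*d - 36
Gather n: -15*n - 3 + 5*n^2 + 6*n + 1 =5*n^2 - 9*n - 2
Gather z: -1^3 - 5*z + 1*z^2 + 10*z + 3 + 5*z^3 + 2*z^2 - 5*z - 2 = 5*z^3 + 3*z^2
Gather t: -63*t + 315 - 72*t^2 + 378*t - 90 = -72*t^2 + 315*t + 225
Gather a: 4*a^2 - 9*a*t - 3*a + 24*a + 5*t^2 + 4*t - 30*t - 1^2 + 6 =4*a^2 + a*(21 - 9*t) + 5*t^2 - 26*t + 5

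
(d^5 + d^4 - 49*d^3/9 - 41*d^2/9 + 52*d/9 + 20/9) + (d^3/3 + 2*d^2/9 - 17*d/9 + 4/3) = d^5 + d^4 - 46*d^3/9 - 13*d^2/3 + 35*d/9 + 32/9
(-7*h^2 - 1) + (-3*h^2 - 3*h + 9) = -10*h^2 - 3*h + 8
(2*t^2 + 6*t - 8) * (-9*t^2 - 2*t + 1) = -18*t^4 - 58*t^3 + 62*t^2 + 22*t - 8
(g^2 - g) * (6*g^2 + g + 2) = 6*g^4 - 5*g^3 + g^2 - 2*g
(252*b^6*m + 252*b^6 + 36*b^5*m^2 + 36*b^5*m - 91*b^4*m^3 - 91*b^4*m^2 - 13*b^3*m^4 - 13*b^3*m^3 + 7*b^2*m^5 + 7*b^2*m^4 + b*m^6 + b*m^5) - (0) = 252*b^6*m + 252*b^6 + 36*b^5*m^2 + 36*b^5*m - 91*b^4*m^3 - 91*b^4*m^2 - 13*b^3*m^4 - 13*b^3*m^3 + 7*b^2*m^5 + 7*b^2*m^4 + b*m^6 + b*m^5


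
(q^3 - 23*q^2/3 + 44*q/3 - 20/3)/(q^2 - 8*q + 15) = (3*q^2 - 8*q + 4)/(3*(q - 3))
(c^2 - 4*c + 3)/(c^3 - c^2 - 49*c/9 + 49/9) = 9*(c - 3)/(9*c^2 - 49)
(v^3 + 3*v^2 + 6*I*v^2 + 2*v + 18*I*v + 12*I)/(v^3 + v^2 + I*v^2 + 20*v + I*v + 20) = (v^2 + v*(2 + 6*I) + 12*I)/(v^2 + I*v + 20)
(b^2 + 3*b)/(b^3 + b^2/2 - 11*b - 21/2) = 2*b/(2*b^2 - 5*b - 7)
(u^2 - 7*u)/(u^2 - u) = (u - 7)/(u - 1)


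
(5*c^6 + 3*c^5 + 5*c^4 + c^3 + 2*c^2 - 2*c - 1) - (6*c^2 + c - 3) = 5*c^6 + 3*c^5 + 5*c^4 + c^3 - 4*c^2 - 3*c + 2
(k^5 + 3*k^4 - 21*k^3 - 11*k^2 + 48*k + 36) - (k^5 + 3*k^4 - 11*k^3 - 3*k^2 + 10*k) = -10*k^3 - 8*k^2 + 38*k + 36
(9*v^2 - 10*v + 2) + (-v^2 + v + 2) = 8*v^2 - 9*v + 4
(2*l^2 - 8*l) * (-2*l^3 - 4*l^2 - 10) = -4*l^5 + 8*l^4 + 32*l^3 - 20*l^2 + 80*l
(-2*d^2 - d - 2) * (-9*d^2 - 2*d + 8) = 18*d^4 + 13*d^3 + 4*d^2 - 4*d - 16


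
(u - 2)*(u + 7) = u^2 + 5*u - 14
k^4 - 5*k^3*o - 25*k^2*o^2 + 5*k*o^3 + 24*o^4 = (k - 8*o)*(k - o)*(k + o)*(k + 3*o)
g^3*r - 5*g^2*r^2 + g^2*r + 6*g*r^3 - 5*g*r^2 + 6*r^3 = (g - 3*r)*(g - 2*r)*(g*r + r)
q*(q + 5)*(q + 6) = q^3 + 11*q^2 + 30*q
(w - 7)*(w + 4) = w^2 - 3*w - 28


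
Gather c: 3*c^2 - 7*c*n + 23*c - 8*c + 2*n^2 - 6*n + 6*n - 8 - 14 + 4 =3*c^2 + c*(15 - 7*n) + 2*n^2 - 18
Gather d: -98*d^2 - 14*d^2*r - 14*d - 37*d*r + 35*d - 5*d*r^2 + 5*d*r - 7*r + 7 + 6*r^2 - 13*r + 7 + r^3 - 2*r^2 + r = d^2*(-14*r - 98) + d*(-5*r^2 - 32*r + 21) + r^3 + 4*r^2 - 19*r + 14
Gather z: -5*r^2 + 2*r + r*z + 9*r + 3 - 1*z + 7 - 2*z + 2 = -5*r^2 + 11*r + z*(r - 3) + 12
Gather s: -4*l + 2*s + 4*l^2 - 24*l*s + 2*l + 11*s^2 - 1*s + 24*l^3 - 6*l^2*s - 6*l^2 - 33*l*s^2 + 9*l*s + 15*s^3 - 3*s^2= 24*l^3 - 2*l^2 - 2*l + 15*s^3 + s^2*(8 - 33*l) + s*(-6*l^2 - 15*l + 1)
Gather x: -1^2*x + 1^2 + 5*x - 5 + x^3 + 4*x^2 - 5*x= x^3 + 4*x^2 - x - 4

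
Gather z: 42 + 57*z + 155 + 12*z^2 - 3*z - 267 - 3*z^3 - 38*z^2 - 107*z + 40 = -3*z^3 - 26*z^2 - 53*z - 30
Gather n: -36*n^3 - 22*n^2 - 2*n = -36*n^3 - 22*n^2 - 2*n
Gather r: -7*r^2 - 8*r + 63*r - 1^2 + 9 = -7*r^2 + 55*r + 8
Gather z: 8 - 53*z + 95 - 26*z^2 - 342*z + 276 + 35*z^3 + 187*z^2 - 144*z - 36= 35*z^3 + 161*z^2 - 539*z + 343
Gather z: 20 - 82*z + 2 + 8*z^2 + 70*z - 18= 8*z^2 - 12*z + 4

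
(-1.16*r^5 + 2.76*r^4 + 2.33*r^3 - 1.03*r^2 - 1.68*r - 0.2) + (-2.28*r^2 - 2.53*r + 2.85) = -1.16*r^5 + 2.76*r^4 + 2.33*r^3 - 3.31*r^2 - 4.21*r + 2.65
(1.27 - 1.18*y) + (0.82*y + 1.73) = 3.0 - 0.36*y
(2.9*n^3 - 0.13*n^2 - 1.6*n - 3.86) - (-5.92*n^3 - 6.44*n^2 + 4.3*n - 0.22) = 8.82*n^3 + 6.31*n^2 - 5.9*n - 3.64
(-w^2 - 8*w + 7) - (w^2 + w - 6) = -2*w^2 - 9*w + 13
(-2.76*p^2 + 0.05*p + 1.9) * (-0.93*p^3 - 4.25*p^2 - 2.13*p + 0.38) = 2.5668*p^5 + 11.6835*p^4 + 3.8993*p^3 - 9.2303*p^2 - 4.028*p + 0.722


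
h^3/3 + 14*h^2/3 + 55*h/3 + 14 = (h/3 + 1/3)*(h + 6)*(h + 7)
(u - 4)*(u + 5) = u^2 + u - 20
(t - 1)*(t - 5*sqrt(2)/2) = t^2 - 5*sqrt(2)*t/2 - t + 5*sqrt(2)/2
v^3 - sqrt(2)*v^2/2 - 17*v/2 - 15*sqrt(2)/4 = (v - 5*sqrt(2)/2)*(v + sqrt(2)/2)*(v + 3*sqrt(2)/2)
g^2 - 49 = (g - 7)*(g + 7)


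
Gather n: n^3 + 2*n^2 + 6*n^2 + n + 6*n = n^3 + 8*n^2 + 7*n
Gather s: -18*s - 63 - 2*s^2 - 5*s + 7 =-2*s^2 - 23*s - 56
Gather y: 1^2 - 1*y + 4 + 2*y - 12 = y - 7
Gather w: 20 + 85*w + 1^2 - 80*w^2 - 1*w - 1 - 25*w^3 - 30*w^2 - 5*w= -25*w^3 - 110*w^2 + 79*w + 20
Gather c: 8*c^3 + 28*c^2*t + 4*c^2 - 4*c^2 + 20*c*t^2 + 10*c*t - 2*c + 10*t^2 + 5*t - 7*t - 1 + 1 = 8*c^3 + 28*c^2*t + c*(20*t^2 + 10*t - 2) + 10*t^2 - 2*t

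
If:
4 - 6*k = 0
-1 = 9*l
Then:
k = 2/3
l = -1/9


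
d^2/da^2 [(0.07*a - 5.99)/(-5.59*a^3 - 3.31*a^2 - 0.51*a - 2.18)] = (-13.124202*a^5 + 2238.34221*a^4 + 1772.183208*a^3 + 506.459988*a^2 - 374.271078*a - 83.173634)/(174.676879*a^9 + 310.293633*a^8 + 231.54339*a^7 + 297.246139*a^6 + 263.142642*a^5 + 111.525459*a^4 + 101.910747*a^3 + 48.892386*a^2 + 7.271172*a + 10.360232)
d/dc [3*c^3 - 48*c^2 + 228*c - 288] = 9*c^2 - 96*c + 228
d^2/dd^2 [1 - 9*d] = 0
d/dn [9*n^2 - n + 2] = 18*n - 1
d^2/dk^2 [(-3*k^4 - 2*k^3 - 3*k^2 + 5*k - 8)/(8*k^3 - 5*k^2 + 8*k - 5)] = 2*(-155*k^6 + 1344*k^5 - 4377*k^4 + 2287*k^3 - 921*k^2 - 525*k - 187)/(512*k^9 - 960*k^8 + 2136*k^7 - 3005*k^6 + 3336*k^5 - 3255*k^4 + 2312*k^3 - 1335*k^2 + 600*k - 125)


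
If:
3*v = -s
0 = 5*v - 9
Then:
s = -27/5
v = 9/5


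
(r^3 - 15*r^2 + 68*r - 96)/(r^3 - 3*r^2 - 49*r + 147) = (r^2 - 12*r + 32)/(r^2 - 49)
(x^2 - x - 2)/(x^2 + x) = (x - 2)/x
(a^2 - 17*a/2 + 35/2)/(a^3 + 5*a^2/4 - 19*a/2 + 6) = 2*(2*a^2 - 17*a + 35)/(4*a^3 + 5*a^2 - 38*a + 24)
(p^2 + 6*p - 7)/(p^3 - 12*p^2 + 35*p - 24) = (p + 7)/(p^2 - 11*p + 24)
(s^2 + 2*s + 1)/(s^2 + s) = (s + 1)/s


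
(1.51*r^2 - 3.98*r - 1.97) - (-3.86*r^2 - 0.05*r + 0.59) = 5.37*r^2 - 3.93*r - 2.56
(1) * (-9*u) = -9*u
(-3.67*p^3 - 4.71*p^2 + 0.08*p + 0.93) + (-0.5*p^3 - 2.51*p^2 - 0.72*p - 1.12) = -4.17*p^3 - 7.22*p^2 - 0.64*p - 0.19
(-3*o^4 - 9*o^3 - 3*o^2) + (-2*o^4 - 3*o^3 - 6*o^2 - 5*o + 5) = -5*o^4 - 12*o^3 - 9*o^2 - 5*o + 5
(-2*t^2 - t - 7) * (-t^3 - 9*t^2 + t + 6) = 2*t^5 + 19*t^4 + 14*t^3 + 50*t^2 - 13*t - 42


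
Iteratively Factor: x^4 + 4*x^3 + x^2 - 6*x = (x + 3)*(x^3 + x^2 - 2*x) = (x + 2)*(x + 3)*(x^2 - x) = (x - 1)*(x + 2)*(x + 3)*(x)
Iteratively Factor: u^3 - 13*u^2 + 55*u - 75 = (u - 3)*(u^2 - 10*u + 25) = (u - 5)*(u - 3)*(u - 5)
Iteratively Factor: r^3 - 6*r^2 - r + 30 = (r + 2)*(r^2 - 8*r + 15) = (r - 3)*(r + 2)*(r - 5)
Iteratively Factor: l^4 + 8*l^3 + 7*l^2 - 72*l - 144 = (l + 4)*(l^3 + 4*l^2 - 9*l - 36) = (l + 3)*(l + 4)*(l^2 + l - 12) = (l - 3)*(l + 3)*(l + 4)*(l + 4)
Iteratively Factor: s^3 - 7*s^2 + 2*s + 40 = (s + 2)*(s^2 - 9*s + 20) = (s - 5)*(s + 2)*(s - 4)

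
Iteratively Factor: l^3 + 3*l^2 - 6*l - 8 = (l - 2)*(l^2 + 5*l + 4) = (l - 2)*(l + 1)*(l + 4)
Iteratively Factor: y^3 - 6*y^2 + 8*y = (y - 4)*(y^2 - 2*y) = (y - 4)*(y - 2)*(y)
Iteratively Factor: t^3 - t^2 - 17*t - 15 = (t + 1)*(t^2 - 2*t - 15) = (t + 1)*(t + 3)*(t - 5)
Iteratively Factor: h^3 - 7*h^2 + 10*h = (h)*(h^2 - 7*h + 10) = h*(h - 5)*(h - 2)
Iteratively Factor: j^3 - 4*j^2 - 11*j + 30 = (j + 3)*(j^2 - 7*j + 10) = (j - 2)*(j + 3)*(j - 5)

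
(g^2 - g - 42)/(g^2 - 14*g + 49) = (g + 6)/(g - 7)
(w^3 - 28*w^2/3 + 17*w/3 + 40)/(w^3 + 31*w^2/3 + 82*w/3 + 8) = (3*w^3 - 28*w^2 + 17*w + 120)/(3*w^3 + 31*w^2 + 82*w + 24)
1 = 1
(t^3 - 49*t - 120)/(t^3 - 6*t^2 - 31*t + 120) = (t + 3)/(t - 3)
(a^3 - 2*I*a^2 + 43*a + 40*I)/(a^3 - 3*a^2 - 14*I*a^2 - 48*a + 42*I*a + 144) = (a^2 + 6*I*a - 5)/(a^2 + a*(-3 - 6*I) + 18*I)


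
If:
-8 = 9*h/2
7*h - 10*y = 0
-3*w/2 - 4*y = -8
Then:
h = -16/9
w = 1168/135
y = -56/45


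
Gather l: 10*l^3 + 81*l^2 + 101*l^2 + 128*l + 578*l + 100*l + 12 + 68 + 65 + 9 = 10*l^3 + 182*l^2 + 806*l + 154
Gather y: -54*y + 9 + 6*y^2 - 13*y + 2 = 6*y^2 - 67*y + 11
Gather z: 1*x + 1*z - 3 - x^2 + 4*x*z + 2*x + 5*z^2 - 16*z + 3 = -x^2 + 3*x + 5*z^2 + z*(4*x - 15)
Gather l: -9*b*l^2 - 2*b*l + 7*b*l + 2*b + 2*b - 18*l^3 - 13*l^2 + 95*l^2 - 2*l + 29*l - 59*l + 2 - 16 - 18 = 4*b - 18*l^3 + l^2*(82 - 9*b) + l*(5*b - 32) - 32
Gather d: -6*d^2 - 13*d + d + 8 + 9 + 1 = -6*d^2 - 12*d + 18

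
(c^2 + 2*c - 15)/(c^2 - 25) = (c - 3)/(c - 5)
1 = 1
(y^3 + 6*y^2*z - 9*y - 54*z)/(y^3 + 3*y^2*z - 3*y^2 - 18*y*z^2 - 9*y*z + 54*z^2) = (y + 3)/(y - 3*z)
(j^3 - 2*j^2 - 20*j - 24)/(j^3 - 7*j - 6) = (j^2 - 4*j - 12)/(j^2 - 2*j - 3)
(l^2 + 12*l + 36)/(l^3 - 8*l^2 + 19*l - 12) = (l^2 + 12*l + 36)/(l^3 - 8*l^2 + 19*l - 12)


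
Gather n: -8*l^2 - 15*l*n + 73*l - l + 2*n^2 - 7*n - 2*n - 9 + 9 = -8*l^2 + 72*l + 2*n^2 + n*(-15*l - 9)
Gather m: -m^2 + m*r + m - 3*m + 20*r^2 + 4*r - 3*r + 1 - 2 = -m^2 + m*(r - 2) + 20*r^2 + r - 1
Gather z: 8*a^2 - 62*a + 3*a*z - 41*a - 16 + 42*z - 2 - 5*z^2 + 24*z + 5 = 8*a^2 - 103*a - 5*z^2 + z*(3*a + 66) - 13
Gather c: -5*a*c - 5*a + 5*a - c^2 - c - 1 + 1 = -c^2 + c*(-5*a - 1)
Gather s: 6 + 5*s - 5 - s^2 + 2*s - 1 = -s^2 + 7*s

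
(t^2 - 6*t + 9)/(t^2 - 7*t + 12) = (t - 3)/(t - 4)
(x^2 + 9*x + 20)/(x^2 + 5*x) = (x + 4)/x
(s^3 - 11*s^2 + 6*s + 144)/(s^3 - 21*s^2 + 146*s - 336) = (s + 3)/(s - 7)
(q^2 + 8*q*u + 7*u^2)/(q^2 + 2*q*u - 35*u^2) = (q + u)/(q - 5*u)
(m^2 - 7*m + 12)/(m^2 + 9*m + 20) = (m^2 - 7*m + 12)/(m^2 + 9*m + 20)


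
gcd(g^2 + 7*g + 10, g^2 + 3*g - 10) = g + 5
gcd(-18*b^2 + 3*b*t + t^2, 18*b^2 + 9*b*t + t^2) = 6*b + t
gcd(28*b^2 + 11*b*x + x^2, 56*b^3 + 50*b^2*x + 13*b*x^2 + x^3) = 28*b^2 + 11*b*x + x^2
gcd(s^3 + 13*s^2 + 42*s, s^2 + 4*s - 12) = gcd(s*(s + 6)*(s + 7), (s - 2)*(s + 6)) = s + 6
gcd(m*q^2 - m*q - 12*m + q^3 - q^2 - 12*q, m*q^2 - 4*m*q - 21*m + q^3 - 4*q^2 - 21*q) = m*q + 3*m + q^2 + 3*q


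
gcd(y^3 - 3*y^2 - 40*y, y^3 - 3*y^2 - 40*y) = y^3 - 3*y^2 - 40*y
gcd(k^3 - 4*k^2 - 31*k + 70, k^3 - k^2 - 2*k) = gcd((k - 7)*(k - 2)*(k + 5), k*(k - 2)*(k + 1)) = k - 2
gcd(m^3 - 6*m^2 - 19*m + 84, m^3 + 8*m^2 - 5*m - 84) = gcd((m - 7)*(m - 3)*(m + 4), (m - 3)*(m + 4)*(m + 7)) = m^2 + m - 12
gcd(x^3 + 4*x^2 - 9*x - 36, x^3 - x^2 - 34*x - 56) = x + 4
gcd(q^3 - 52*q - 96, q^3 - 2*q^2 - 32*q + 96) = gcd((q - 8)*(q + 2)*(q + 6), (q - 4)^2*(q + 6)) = q + 6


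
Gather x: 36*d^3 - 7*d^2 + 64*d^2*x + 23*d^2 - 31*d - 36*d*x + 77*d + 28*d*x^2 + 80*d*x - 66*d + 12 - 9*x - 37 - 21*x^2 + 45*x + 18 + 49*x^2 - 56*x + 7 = 36*d^3 + 16*d^2 - 20*d + x^2*(28*d + 28) + x*(64*d^2 + 44*d - 20)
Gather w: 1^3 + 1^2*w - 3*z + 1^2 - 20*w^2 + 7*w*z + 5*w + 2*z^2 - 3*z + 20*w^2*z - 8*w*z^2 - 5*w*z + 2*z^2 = w^2*(20*z - 20) + w*(-8*z^2 + 2*z + 6) + 4*z^2 - 6*z + 2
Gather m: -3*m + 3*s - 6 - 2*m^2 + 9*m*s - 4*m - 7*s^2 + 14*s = -2*m^2 + m*(9*s - 7) - 7*s^2 + 17*s - 6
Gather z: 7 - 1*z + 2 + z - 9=0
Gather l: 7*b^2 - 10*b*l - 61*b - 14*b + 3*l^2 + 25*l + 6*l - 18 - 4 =7*b^2 - 75*b + 3*l^2 + l*(31 - 10*b) - 22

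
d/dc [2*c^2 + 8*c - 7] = 4*c + 8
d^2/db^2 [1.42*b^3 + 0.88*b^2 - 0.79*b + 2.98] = 8.52*b + 1.76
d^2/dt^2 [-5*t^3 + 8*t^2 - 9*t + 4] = 16 - 30*t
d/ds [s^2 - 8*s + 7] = 2*s - 8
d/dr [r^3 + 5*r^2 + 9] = r*(3*r + 10)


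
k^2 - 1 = (k - 1)*(k + 1)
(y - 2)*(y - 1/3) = y^2 - 7*y/3 + 2/3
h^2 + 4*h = h*(h + 4)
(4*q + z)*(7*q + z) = 28*q^2 + 11*q*z + z^2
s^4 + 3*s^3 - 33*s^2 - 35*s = s*(s - 5)*(s + 1)*(s + 7)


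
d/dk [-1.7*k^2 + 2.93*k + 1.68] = 2.93 - 3.4*k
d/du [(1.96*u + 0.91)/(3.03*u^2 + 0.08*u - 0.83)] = (5.9388*u^2 + 0.1568*u - (1.96*u + 0.91)*(6.06*u + 0.08) - 1.6268)/(3.03*u^2 + 0.08*u - 0.83)^2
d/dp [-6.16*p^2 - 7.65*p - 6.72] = -12.32*p - 7.65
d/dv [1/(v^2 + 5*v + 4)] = (-2*v - 5)/(v^2 + 5*v + 4)^2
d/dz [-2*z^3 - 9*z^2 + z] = -6*z^2 - 18*z + 1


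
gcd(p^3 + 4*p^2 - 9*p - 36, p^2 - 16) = p + 4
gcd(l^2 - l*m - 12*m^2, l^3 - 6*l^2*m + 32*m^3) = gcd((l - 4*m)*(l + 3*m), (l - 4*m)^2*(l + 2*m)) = l - 4*m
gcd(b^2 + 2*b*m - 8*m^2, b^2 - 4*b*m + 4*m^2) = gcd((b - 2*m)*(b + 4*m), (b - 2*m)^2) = b - 2*m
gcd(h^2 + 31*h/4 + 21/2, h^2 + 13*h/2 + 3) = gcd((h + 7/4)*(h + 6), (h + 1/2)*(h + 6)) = h + 6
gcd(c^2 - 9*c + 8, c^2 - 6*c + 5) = c - 1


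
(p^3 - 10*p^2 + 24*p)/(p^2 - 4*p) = p - 6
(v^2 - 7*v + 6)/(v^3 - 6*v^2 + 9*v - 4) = (v - 6)/(v^2 - 5*v + 4)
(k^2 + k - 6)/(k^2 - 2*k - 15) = (k - 2)/(k - 5)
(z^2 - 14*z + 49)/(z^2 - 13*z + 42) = (z - 7)/(z - 6)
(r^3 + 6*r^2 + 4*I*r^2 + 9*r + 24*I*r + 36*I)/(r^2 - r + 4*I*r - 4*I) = (r^2 + 6*r + 9)/(r - 1)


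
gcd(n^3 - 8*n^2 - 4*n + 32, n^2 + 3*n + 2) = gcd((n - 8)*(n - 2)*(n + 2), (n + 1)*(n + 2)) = n + 2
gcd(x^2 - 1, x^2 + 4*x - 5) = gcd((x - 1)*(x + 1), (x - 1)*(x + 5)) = x - 1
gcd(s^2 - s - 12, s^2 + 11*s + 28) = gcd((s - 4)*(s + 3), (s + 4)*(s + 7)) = 1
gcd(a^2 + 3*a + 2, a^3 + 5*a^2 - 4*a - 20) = a + 2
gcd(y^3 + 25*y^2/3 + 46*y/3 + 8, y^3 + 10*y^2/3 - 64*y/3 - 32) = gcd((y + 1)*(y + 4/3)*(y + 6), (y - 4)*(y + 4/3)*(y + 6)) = y^2 + 22*y/3 + 8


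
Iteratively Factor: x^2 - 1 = (x - 1)*(x + 1)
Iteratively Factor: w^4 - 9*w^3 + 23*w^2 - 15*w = (w)*(w^3 - 9*w^2 + 23*w - 15) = w*(w - 3)*(w^2 - 6*w + 5) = w*(w - 3)*(w - 1)*(w - 5)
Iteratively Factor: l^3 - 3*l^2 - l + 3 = (l + 1)*(l^2 - 4*l + 3) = (l - 3)*(l + 1)*(l - 1)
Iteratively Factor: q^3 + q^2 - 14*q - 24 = (q + 2)*(q^2 - q - 12) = (q + 2)*(q + 3)*(q - 4)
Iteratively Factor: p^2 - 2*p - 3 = (p + 1)*(p - 3)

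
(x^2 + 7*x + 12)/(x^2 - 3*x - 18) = (x + 4)/(x - 6)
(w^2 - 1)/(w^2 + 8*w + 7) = (w - 1)/(w + 7)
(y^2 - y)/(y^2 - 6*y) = (y - 1)/(y - 6)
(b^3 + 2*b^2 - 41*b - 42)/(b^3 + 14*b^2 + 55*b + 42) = (b - 6)/(b + 6)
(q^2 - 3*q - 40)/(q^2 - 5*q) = (q^2 - 3*q - 40)/(q*(q - 5))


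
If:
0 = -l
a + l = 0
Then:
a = 0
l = 0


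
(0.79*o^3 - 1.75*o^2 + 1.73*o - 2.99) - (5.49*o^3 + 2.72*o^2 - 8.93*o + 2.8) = -4.7*o^3 - 4.47*o^2 + 10.66*o - 5.79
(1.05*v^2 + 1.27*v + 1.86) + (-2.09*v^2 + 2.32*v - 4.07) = -1.04*v^2 + 3.59*v - 2.21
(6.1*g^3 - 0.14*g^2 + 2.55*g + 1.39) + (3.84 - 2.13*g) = 6.1*g^3 - 0.14*g^2 + 0.42*g + 5.23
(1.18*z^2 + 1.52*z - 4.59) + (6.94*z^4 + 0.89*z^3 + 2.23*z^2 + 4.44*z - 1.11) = 6.94*z^4 + 0.89*z^3 + 3.41*z^2 + 5.96*z - 5.7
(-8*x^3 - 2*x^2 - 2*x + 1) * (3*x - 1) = -24*x^4 + 2*x^3 - 4*x^2 + 5*x - 1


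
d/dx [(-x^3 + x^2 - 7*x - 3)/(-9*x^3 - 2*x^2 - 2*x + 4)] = (11*x^4 - 122*x^3 - 109*x^2 - 4*x - 34)/(81*x^6 + 36*x^5 + 40*x^4 - 64*x^3 - 12*x^2 - 16*x + 16)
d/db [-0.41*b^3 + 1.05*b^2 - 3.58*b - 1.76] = -1.23*b^2 + 2.1*b - 3.58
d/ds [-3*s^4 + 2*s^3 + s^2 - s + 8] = -12*s^3 + 6*s^2 + 2*s - 1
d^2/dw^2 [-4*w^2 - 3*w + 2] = -8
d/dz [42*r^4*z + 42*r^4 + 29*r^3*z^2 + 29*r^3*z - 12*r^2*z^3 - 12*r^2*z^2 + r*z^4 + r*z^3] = r*(42*r^3 + 58*r^2*z + 29*r^2 - 36*r*z^2 - 24*r*z + 4*z^3 + 3*z^2)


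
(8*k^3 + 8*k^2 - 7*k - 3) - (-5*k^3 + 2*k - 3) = 13*k^3 + 8*k^2 - 9*k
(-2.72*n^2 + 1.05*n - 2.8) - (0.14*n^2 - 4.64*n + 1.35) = -2.86*n^2 + 5.69*n - 4.15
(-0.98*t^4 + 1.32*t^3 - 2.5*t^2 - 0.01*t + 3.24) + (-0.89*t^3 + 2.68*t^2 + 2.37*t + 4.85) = -0.98*t^4 + 0.43*t^3 + 0.18*t^2 + 2.36*t + 8.09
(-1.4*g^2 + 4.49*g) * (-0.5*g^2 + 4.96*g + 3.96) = 0.7*g^4 - 9.189*g^3 + 16.7264*g^2 + 17.7804*g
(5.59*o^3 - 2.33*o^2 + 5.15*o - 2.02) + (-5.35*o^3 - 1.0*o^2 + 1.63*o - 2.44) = 0.24*o^3 - 3.33*o^2 + 6.78*o - 4.46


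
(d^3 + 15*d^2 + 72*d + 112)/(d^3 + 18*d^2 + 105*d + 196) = (d + 4)/(d + 7)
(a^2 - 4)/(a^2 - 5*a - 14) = (a - 2)/(a - 7)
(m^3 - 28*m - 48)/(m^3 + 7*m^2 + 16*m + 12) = (m^2 - 2*m - 24)/(m^2 + 5*m + 6)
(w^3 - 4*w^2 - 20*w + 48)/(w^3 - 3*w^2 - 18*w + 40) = (w - 6)/(w - 5)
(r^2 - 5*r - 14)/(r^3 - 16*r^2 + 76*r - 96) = (r^2 - 5*r - 14)/(r^3 - 16*r^2 + 76*r - 96)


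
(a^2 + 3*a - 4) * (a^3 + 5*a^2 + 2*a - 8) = a^5 + 8*a^4 + 13*a^3 - 22*a^2 - 32*a + 32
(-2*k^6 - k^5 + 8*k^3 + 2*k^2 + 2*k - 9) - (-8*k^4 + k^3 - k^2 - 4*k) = -2*k^6 - k^5 + 8*k^4 + 7*k^3 + 3*k^2 + 6*k - 9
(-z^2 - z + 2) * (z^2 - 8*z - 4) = -z^4 + 7*z^3 + 14*z^2 - 12*z - 8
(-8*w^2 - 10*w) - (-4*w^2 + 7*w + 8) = -4*w^2 - 17*w - 8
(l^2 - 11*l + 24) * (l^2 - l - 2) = l^4 - 12*l^3 + 33*l^2 - 2*l - 48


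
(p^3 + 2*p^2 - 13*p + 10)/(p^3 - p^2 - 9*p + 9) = (p^2 + 3*p - 10)/(p^2 - 9)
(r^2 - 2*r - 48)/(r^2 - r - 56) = (r + 6)/(r + 7)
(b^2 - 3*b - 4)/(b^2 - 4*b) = (b + 1)/b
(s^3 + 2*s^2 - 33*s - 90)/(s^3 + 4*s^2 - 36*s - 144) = (s^2 + 8*s + 15)/(s^2 + 10*s + 24)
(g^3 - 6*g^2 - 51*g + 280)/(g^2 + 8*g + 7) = (g^2 - 13*g + 40)/(g + 1)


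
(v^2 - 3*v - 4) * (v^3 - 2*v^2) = v^5 - 5*v^4 + 2*v^3 + 8*v^2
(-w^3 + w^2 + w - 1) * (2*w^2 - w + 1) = -2*w^5 + 3*w^4 - 2*w^2 + 2*w - 1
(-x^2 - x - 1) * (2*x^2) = -2*x^4 - 2*x^3 - 2*x^2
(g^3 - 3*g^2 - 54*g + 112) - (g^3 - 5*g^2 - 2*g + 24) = 2*g^2 - 52*g + 88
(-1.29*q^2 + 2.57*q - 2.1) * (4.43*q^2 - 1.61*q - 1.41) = -5.7147*q^4 + 13.462*q^3 - 11.6218*q^2 - 0.242699999999999*q + 2.961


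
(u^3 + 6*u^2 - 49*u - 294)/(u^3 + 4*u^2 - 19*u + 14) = (u^2 - u - 42)/(u^2 - 3*u + 2)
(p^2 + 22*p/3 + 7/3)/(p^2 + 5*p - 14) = (p + 1/3)/(p - 2)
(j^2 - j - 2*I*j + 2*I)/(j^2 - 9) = (j^2 - j - 2*I*j + 2*I)/(j^2 - 9)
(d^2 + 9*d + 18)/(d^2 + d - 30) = (d + 3)/(d - 5)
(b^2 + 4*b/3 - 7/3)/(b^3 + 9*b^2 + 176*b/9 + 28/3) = 3*(b - 1)/(3*b^2 + 20*b + 12)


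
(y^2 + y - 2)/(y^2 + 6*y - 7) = (y + 2)/(y + 7)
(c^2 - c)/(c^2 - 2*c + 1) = c/(c - 1)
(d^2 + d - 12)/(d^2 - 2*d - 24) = (d - 3)/(d - 6)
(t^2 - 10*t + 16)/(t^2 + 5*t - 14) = (t - 8)/(t + 7)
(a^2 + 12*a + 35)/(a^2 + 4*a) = (a^2 + 12*a + 35)/(a*(a + 4))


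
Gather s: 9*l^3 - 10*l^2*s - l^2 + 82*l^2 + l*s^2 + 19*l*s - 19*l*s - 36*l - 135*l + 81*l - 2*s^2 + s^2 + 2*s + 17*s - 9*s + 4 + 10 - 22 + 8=9*l^3 + 81*l^2 - 90*l + s^2*(l - 1) + s*(10 - 10*l^2)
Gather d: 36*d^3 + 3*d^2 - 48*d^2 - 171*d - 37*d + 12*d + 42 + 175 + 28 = 36*d^3 - 45*d^2 - 196*d + 245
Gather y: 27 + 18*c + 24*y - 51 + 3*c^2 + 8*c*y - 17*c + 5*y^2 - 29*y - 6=3*c^2 + c + 5*y^2 + y*(8*c - 5) - 30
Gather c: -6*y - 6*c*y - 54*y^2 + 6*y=-6*c*y - 54*y^2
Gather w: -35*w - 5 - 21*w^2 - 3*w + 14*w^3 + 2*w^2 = 14*w^3 - 19*w^2 - 38*w - 5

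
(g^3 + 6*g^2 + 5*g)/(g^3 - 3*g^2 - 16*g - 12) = g*(g + 5)/(g^2 - 4*g - 12)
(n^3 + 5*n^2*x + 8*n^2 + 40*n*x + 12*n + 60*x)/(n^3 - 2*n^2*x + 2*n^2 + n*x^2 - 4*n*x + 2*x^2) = (n^2 + 5*n*x + 6*n + 30*x)/(n^2 - 2*n*x + x^2)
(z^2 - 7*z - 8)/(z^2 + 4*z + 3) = (z - 8)/(z + 3)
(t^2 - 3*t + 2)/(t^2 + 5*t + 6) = (t^2 - 3*t + 2)/(t^2 + 5*t + 6)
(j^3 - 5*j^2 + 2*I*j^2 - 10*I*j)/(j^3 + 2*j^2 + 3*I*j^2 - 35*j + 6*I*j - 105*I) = j*(j + 2*I)/(j^2 + j*(7 + 3*I) + 21*I)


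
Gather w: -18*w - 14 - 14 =-18*w - 28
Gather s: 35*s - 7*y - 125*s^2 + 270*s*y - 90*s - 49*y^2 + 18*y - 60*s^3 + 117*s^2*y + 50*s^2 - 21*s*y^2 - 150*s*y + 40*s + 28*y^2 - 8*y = -60*s^3 + s^2*(117*y - 75) + s*(-21*y^2 + 120*y - 15) - 21*y^2 + 3*y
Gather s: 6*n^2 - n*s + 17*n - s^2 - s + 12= 6*n^2 + 17*n - s^2 + s*(-n - 1) + 12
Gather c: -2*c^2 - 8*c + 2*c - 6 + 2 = -2*c^2 - 6*c - 4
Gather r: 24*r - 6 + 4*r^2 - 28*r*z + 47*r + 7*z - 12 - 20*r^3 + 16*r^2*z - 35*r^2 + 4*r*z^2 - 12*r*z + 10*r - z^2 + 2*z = -20*r^3 + r^2*(16*z - 31) + r*(4*z^2 - 40*z + 81) - z^2 + 9*z - 18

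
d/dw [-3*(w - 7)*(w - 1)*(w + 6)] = -9*w^2 + 12*w + 123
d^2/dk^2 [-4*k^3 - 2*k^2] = -24*k - 4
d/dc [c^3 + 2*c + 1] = 3*c^2 + 2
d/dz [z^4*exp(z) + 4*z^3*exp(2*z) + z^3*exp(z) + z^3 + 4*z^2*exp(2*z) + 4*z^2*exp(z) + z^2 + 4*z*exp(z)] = z^4*exp(z) + 8*z^3*exp(2*z) + 5*z^3*exp(z) + 20*z^2*exp(2*z) + 7*z^2*exp(z) + 3*z^2 + 8*z*exp(2*z) + 12*z*exp(z) + 2*z + 4*exp(z)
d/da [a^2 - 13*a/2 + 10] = 2*a - 13/2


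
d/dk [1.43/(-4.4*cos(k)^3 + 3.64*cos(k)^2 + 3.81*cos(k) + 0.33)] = (-18.876*cos(k)^2 + 10.4104*cos(k) + 5.4483)*sin(k)/(-4.4*cos(k)^3 + 3.64*cos(k)^2 + 3.81*cos(k) + 0.33)^2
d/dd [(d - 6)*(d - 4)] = 2*d - 10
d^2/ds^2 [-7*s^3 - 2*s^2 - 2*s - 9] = -42*s - 4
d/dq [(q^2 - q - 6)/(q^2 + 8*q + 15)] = 3*(3*q^2 + 14*q + 11)/(q^4 + 16*q^3 + 94*q^2 + 240*q + 225)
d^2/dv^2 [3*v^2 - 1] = 6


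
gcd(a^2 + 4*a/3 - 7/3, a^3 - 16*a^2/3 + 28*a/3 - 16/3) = 1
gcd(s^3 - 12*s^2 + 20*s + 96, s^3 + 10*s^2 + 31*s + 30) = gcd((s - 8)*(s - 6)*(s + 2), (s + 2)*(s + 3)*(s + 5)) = s + 2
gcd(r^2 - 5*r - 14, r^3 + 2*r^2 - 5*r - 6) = 1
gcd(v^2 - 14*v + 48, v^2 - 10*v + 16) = v - 8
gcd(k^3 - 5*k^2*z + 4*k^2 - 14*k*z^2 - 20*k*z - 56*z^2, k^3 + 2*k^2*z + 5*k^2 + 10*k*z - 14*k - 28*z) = k + 2*z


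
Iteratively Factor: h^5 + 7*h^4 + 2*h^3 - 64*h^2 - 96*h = (h)*(h^4 + 7*h^3 + 2*h^2 - 64*h - 96) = h*(h + 4)*(h^3 + 3*h^2 - 10*h - 24) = h*(h + 4)^2*(h^2 - h - 6) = h*(h + 2)*(h + 4)^2*(h - 3)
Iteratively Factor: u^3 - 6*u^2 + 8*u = (u)*(u^2 - 6*u + 8) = u*(u - 4)*(u - 2)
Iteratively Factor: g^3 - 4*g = (g + 2)*(g^2 - 2*g) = g*(g + 2)*(g - 2)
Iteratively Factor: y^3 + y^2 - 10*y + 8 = (y - 1)*(y^2 + 2*y - 8) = (y - 1)*(y + 4)*(y - 2)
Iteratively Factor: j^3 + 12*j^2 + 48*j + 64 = (j + 4)*(j^2 + 8*j + 16) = (j + 4)^2*(j + 4)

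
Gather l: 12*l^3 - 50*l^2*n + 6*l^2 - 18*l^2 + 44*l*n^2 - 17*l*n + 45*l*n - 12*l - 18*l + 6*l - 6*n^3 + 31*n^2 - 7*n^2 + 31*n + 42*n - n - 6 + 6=12*l^3 + l^2*(-50*n - 12) + l*(44*n^2 + 28*n - 24) - 6*n^3 + 24*n^2 + 72*n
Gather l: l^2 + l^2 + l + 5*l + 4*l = 2*l^2 + 10*l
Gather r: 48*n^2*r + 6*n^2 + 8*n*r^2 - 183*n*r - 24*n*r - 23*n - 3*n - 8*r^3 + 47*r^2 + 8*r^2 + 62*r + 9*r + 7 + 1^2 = 6*n^2 - 26*n - 8*r^3 + r^2*(8*n + 55) + r*(48*n^2 - 207*n + 71) + 8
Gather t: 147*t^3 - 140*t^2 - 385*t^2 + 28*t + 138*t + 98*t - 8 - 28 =147*t^3 - 525*t^2 + 264*t - 36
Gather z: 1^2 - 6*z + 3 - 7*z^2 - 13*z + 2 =-7*z^2 - 19*z + 6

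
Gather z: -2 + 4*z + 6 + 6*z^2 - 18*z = 6*z^2 - 14*z + 4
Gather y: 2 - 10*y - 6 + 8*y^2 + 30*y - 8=8*y^2 + 20*y - 12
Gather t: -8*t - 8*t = -16*t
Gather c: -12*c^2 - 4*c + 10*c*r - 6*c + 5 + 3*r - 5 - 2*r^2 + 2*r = -12*c^2 + c*(10*r - 10) - 2*r^2 + 5*r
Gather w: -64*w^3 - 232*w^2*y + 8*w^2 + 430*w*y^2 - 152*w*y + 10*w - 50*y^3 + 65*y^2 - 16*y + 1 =-64*w^3 + w^2*(8 - 232*y) + w*(430*y^2 - 152*y + 10) - 50*y^3 + 65*y^2 - 16*y + 1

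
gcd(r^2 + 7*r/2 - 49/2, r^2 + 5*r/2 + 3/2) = 1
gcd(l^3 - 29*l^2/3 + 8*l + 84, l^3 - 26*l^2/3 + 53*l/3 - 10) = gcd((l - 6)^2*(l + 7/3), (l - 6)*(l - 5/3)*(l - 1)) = l - 6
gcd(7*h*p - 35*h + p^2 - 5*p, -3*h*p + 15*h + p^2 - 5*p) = p - 5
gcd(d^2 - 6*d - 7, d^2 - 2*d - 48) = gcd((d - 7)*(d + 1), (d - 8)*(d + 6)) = 1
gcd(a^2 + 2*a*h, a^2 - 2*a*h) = a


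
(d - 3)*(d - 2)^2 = d^3 - 7*d^2 + 16*d - 12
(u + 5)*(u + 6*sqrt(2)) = u^2 + 5*u + 6*sqrt(2)*u + 30*sqrt(2)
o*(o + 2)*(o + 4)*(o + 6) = o^4 + 12*o^3 + 44*o^2 + 48*o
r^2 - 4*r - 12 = (r - 6)*(r + 2)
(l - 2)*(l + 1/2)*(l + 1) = l^3 - l^2/2 - 5*l/2 - 1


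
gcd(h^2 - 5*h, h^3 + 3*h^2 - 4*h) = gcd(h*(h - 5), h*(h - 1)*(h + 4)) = h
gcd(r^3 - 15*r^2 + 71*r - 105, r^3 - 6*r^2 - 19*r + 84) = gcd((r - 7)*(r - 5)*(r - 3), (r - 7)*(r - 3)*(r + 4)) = r^2 - 10*r + 21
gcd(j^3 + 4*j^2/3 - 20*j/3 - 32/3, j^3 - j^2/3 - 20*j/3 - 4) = j + 2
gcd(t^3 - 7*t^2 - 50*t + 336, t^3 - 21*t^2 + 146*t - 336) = t^2 - 14*t + 48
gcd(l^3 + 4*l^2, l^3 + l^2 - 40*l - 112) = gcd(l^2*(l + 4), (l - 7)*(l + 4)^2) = l + 4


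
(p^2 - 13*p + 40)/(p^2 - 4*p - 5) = (p - 8)/(p + 1)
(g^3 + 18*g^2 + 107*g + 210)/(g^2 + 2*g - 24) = (g^2 + 12*g + 35)/(g - 4)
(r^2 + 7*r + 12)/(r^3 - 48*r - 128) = (r + 3)/(r^2 - 4*r - 32)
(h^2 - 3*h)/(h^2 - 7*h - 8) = h*(3 - h)/(-h^2 + 7*h + 8)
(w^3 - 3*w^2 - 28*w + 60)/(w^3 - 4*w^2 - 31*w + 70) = (w - 6)/(w - 7)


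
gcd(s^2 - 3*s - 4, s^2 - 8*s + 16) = s - 4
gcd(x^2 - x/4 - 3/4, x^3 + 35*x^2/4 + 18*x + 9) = x + 3/4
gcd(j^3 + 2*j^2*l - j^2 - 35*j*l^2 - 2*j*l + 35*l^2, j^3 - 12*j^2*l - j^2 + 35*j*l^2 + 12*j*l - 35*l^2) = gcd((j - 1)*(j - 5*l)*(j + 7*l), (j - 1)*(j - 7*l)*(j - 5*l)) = j^2 - 5*j*l - j + 5*l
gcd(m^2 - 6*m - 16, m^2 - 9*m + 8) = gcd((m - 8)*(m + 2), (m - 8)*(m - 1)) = m - 8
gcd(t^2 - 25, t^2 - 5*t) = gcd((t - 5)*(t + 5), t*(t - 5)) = t - 5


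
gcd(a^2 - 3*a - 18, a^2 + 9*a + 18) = a + 3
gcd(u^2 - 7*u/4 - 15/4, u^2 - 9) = u - 3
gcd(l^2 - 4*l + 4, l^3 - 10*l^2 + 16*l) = l - 2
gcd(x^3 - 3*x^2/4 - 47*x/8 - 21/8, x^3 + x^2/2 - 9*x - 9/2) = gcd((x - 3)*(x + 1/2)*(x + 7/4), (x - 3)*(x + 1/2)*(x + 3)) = x^2 - 5*x/2 - 3/2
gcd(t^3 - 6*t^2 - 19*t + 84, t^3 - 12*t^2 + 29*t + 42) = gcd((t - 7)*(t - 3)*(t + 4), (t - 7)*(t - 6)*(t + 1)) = t - 7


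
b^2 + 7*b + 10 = (b + 2)*(b + 5)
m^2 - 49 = (m - 7)*(m + 7)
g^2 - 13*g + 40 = (g - 8)*(g - 5)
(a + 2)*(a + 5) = a^2 + 7*a + 10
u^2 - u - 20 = (u - 5)*(u + 4)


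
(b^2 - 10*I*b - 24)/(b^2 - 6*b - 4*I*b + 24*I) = (b - 6*I)/(b - 6)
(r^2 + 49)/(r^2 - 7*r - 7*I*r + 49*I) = (r + 7*I)/(r - 7)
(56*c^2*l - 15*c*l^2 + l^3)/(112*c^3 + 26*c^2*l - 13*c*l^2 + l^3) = l/(2*c + l)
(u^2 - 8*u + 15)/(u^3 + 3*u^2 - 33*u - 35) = (u - 3)/(u^2 + 8*u + 7)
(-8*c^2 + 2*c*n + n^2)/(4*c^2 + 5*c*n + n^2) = (-2*c + n)/(c + n)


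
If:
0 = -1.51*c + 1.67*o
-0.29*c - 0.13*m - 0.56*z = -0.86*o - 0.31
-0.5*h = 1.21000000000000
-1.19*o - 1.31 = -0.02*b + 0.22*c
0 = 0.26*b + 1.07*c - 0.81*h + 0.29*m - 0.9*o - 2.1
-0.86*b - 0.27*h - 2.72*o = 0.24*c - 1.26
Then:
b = 5.15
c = -0.93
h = -2.42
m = -3.31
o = -0.84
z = 0.51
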